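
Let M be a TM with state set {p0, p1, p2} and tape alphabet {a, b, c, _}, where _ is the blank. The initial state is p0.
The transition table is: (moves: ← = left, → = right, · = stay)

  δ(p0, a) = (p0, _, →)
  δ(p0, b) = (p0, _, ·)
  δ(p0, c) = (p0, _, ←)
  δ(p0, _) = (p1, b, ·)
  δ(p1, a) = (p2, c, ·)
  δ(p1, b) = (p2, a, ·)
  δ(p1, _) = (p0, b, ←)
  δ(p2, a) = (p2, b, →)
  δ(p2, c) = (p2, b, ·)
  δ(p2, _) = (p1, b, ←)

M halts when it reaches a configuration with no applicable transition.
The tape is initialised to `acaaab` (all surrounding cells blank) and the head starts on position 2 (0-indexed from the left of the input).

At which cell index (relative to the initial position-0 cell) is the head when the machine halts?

state=p0 head=2 tape=ac[a]aab_   (p0,a)→(p0,_,→)
state=p0 head=3 tape=ac_[a]ab_   (p0,a)→(p0,_,→)
state=p0 head=4 tape=ac__[a]b_   (p0,a)→(p0,_,→)
state=p0 head=5 tape=ac___[b]_   (p0,b)→(p0,_,·)
state=p0 head=5 tape=ac___[_]_   (p0,_)→(p1,b,·)
state=p1 head=5 tape=ac___[b]_   (p1,b)→(p2,a,·)
state=p2 head=5 tape=ac___[a]_   (p2,a)→(p2,b,→)
state=p2 head=6 tape=ac___b[_]   (p2,_)→(p1,b,←)
state=p1 head=5 tape=ac___[b]b   (p1,b)→(p2,a,·)
state=p2 head=5 tape=ac___[a]b   (p2,a)→(p2,b,→)
state=p2 head=6 tape=ac___b[b]
At halt the head is at cell 6.

6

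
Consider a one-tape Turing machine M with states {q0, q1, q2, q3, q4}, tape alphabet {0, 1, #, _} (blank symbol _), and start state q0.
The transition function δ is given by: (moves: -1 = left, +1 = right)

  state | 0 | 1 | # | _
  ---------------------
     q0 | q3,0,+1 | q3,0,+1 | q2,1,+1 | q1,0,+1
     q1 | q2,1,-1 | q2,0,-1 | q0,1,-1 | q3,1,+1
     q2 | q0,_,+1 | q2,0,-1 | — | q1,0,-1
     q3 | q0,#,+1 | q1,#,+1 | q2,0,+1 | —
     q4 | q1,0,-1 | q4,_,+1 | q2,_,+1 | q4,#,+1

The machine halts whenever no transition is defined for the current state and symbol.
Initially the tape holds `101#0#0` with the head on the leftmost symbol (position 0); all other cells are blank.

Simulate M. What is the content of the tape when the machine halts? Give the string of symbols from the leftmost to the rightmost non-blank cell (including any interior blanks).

0#00_1_01

q0 | [1]01#0#0___   read 1 → write 0, move +1, go to q3
q3 | 0[0]1#0#0___   read 0 → write #, move +1, go to q0
q0 | 0#[1]#0#0___   read 1 → write 0, move +1, go to q3
q3 | 0#0[#]0#0___   read # → write 0, move +1, go to q2
q2 | 0#00[0]#0___   read 0 → write _, move +1, go to q0
q0 | 0#00_[#]0___   read # → write 1, move +1, go to q2
q2 | 0#00_1[0]___   read 0 → write _, move +1, go to q0
q0 | 0#00_1_[_]__   read _ → write 0, move +1, go to q1
q1 | 0#00_1_0[_]_   read _ → write 1, move +1, go to q3
q3 | 0#00_1_01[_]
The non-blank tape span at halt is 0#00_1_01.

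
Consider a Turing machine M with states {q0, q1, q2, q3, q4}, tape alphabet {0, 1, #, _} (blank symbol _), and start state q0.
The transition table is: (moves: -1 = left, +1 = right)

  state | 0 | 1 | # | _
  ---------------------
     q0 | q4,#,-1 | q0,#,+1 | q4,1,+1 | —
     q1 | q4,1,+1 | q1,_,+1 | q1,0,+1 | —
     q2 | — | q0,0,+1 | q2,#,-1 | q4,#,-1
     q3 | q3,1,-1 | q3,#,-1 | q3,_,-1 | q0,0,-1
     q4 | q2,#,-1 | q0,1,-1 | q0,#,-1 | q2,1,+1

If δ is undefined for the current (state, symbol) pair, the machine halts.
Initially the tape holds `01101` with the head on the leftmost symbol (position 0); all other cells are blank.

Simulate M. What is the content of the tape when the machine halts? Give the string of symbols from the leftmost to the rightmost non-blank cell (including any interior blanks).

q0 | _[0]1101_   read 0 → write #, move -1, go to q4
q4 | [_]#1101_   read _ → write 1, move +1, go to q2
q2 | 1[#]1101_   read # → write #, move -1, go to q2
q2 | [1]#1101_   read 1 → write 0, move +1, go to q0
q0 | 0[#]1101_   read # → write 1, move +1, go to q4
q4 | 01[1]101_   read 1 → write 1, move -1, go to q0
q0 | 0[1]1101_   read 1 → write #, move +1, go to q0
q0 | 0#[1]101_   read 1 → write #, move +1, go to q0
q0 | 0##[1]01_   read 1 → write #, move +1, go to q0
q0 | 0###[0]1_   read 0 → write #, move -1, go to q4
q4 | 0##[#]#1_   read # → write #, move -1, go to q0
q0 | 0#[#]##1_   read # → write 1, move +1, go to q4
q4 | 0#1[#]#1_   read # → write #, move -1, go to q0
q0 | 0#[1]##1_   read 1 → write #, move +1, go to q0
q0 | 0##[#]#1_   read # → write 1, move +1, go to q4
q4 | 0##1[#]1_   read # → write #, move -1, go to q0
q0 | 0##[1]#1_   read 1 → write #, move +1, go to q0
q0 | 0###[#]1_   read # → write 1, move +1, go to q4
q4 | 0###1[1]_   read 1 → write 1, move -1, go to q0
q0 | 0###[1]1_   read 1 → write #, move +1, go to q0
q0 | 0####[1]_   read 1 → write #, move +1, go to q0
q0 | 0#####[_]
The non-blank tape span at halt is 0#####.

0#####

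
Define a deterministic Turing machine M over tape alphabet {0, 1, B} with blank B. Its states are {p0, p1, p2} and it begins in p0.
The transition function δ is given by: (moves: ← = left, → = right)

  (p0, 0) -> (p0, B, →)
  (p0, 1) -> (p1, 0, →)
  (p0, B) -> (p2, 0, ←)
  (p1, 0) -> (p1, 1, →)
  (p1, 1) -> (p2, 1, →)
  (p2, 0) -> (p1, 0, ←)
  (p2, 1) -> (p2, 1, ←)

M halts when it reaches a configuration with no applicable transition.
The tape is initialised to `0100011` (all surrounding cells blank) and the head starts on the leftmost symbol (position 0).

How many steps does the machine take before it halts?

12

state=p0 head=0 tape=[0]100011   (p0,0)→(p0,B,→)
state=p0 head=1 tape=B[1]00011   (p0,1)→(p1,0,→)
state=p1 head=2 tape=B0[0]0011   (p1,0)→(p1,1,→)
state=p1 head=3 tape=B01[0]011   (p1,0)→(p1,1,→)
state=p1 head=4 tape=B011[0]11   (p1,0)→(p1,1,→)
state=p1 head=5 tape=B0111[1]1   (p1,1)→(p2,1,→)
state=p2 head=6 tape=B01111[1]   (p2,1)→(p2,1,←)
state=p2 head=5 tape=B0111[1]1   (p2,1)→(p2,1,←)
state=p2 head=4 tape=B011[1]11   (p2,1)→(p2,1,←)
state=p2 head=3 tape=B01[1]111   (p2,1)→(p2,1,←)
state=p2 head=2 tape=B0[1]1111   (p2,1)→(p2,1,←)
state=p2 head=1 tape=B[0]11111   (p2,0)→(p1,0,←)
state=p1 head=0 tape=[B]011111
M halts after 12 transitions.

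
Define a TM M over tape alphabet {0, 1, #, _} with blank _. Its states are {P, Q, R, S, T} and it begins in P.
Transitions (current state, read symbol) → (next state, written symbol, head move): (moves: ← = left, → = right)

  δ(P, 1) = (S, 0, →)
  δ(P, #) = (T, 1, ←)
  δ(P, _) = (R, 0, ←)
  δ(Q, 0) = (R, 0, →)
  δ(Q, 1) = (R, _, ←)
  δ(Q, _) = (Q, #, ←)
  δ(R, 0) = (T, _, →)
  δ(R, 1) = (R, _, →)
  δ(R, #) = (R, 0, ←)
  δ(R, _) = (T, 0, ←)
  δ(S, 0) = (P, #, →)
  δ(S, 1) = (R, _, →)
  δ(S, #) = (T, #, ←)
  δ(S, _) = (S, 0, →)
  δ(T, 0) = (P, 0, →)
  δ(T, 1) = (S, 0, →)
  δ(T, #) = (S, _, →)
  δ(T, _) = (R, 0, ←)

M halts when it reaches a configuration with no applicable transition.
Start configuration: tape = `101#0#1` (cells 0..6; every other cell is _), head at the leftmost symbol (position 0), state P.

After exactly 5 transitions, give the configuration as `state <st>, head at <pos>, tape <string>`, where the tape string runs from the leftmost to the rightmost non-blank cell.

state P, head at 3, tape 0#0#0#1

state=P head=0 tape=[1]01#0#1   (P,1)→(S,0,→)
state=S head=1 tape=0[0]1#0#1   (S,0)→(P,#,→)
state=P head=2 tape=0#[1]#0#1   (P,1)→(S,0,→)
state=S head=3 tape=0#0[#]0#1   (S,#)→(T,#,←)
state=T head=2 tape=0#[0]#0#1   (T,0)→(P,0,→)
state=P head=3 tape=0#0[#]0#1
After 5 steps: state P, head at 3, tape 0#0#0#1.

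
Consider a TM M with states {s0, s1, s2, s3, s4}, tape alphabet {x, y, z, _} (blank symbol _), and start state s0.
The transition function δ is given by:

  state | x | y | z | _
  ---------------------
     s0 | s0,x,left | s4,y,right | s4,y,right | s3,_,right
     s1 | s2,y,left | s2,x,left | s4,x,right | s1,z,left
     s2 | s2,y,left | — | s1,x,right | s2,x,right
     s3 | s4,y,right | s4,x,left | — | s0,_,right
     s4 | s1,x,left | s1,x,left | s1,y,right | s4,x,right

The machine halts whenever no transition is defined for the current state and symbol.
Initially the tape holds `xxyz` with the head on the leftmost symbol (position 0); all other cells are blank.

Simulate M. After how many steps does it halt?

state=s0 head=0 tape=__[x]xyz   (s0,x)→(s0,x,left)
state=s0 head=-1 tape=_[_]xxyz   (s0,_)→(s3,_,right)
state=s3 head=0 tape=__[x]xyz   (s3,x)→(s4,y,right)
state=s4 head=1 tape=__y[x]yz   (s4,x)→(s1,x,left)
state=s1 head=0 tape=__[y]xyz   (s1,y)→(s2,x,left)
state=s2 head=-1 tape=_[_]xxyz   (s2,_)→(s2,x,right)
state=s2 head=0 tape=_x[x]xyz   (s2,x)→(s2,y,left)
state=s2 head=-1 tape=_[x]yxyz   (s2,x)→(s2,y,left)
state=s2 head=-2 tape=[_]yyxyz   (s2,_)→(s2,x,right)
state=s2 head=-1 tape=x[y]yxyz
M halts after 9 transitions.

9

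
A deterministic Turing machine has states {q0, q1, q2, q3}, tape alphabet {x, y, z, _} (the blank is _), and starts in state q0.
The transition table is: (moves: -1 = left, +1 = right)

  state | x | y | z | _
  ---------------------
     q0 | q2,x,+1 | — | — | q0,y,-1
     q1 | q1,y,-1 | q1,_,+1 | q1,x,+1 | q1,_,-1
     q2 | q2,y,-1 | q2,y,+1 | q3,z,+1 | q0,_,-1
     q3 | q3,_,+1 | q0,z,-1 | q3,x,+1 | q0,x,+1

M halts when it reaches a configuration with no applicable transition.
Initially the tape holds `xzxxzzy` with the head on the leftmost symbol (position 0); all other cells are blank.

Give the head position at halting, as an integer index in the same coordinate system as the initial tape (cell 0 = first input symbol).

state=q0 head=0 tape=[x]zxxzzy___   (q0,x)→(q2,x,+1)
state=q2 head=1 tape=x[z]xxzzy___   (q2,z)→(q3,z,+1)
state=q3 head=2 tape=xz[x]xzzy___   (q3,x)→(q3,_,+1)
state=q3 head=3 tape=xz_[x]zzy___   (q3,x)→(q3,_,+1)
state=q3 head=4 tape=xz__[z]zy___   (q3,z)→(q3,x,+1)
state=q3 head=5 tape=xz__x[z]y___   (q3,z)→(q3,x,+1)
state=q3 head=6 tape=xz__xx[y]___   (q3,y)→(q0,z,-1)
state=q0 head=5 tape=xz__x[x]z___   (q0,x)→(q2,x,+1)
state=q2 head=6 tape=xz__xx[z]___   (q2,z)→(q3,z,+1)
state=q3 head=7 tape=xz__xxz[_]__   (q3,_)→(q0,x,+1)
state=q0 head=8 tape=xz__xxzx[_]_   (q0,_)→(q0,y,-1)
state=q0 head=7 tape=xz__xxz[x]y_   (q0,x)→(q2,x,+1)
state=q2 head=8 tape=xz__xxzx[y]_   (q2,y)→(q2,y,+1)
state=q2 head=9 tape=xz__xxzxy[_]   (q2,_)→(q0,_,-1)
state=q0 head=8 tape=xz__xxzx[y]_
At halt the head is at cell 8.

8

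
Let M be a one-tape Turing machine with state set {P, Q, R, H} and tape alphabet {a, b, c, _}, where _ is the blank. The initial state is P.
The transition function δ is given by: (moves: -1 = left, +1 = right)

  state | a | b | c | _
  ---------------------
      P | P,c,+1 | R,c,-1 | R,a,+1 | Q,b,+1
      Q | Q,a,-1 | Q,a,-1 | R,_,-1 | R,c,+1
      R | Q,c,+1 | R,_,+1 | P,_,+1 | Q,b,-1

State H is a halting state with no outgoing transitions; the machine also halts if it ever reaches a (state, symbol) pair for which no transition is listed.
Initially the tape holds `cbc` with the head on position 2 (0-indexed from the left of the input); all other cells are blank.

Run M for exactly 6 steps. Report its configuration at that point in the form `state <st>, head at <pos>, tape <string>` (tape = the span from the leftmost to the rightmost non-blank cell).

state Q, head at -2, tape b_aab

P | __cb[c]_   read c → write a, move +1, go to R
R | __cba[_]   read _ → write b, move -1, go to Q
Q | __cb[a]b   read a → write a, move -1, go to Q
Q | __c[b]ab   read b → write a, move -1, go to Q
Q | __[c]aab   read c → write _, move -1, go to R
R | _[_]_aab   read _ → write b, move -1, go to Q
Q | [_]b_aab
After 6 steps: state Q, head at -2, tape b_aab.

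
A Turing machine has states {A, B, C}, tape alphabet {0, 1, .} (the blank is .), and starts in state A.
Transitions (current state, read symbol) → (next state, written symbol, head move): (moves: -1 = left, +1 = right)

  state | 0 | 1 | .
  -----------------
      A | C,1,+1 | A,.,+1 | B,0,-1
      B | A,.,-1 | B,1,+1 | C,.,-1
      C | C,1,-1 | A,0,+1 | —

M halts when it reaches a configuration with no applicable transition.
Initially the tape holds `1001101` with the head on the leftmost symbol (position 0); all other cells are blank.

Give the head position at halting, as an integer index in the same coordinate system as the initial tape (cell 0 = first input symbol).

state=A head=0 tape=[1]001101.   (A,1)→(A,.,+1)
state=A head=1 tape=.[0]01101.   (A,0)→(C,1,+1)
state=C head=2 tape=.1[0]1101.   (C,0)→(C,1,-1)
state=C head=1 tape=.[1]11101.   (C,1)→(A,0,+1)
state=A head=2 tape=.0[1]1101.   (A,1)→(A,.,+1)
state=A head=3 tape=.0.[1]101.   (A,1)→(A,.,+1)
state=A head=4 tape=.0..[1]01.   (A,1)→(A,.,+1)
state=A head=5 tape=.0...[0]1.   (A,0)→(C,1,+1)
state=C head=6 tape=.0...1[1].   (C,1)→(A,0,+1)
state=A head=7 tape=.0...10[.]   (A,.)→(B,0,-1)
state=B head=6 tape=.0...1[0]0   (B,0)→(A,.,-1)
state=A head=5 tape=.0...[1].0   (A,1)→(A,.,+1)
state=A head=6 tape=.0....[.]0   (A,.)→(B,0,-1)
state=B head=5 tape=.0...[.]00   (B,.)→(C,.,-1)
state=C head=4 tape=.0..[.].00
At halt the head is at cell 4.

4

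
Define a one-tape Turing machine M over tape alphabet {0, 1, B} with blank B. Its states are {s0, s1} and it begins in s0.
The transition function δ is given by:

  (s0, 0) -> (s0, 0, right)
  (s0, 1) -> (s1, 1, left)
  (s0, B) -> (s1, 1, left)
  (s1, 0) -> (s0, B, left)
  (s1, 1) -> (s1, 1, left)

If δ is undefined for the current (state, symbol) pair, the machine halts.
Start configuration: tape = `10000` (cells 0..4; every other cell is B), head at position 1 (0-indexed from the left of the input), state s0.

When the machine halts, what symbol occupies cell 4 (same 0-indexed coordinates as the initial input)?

s0 | B1[0]000B   read 0 → write 0, move right, go to s0
s0 | B10[0]00B   read 0 → write 0, move right, go to s0
s0 | B100[0]0B   read 0 → write 0, move right, go to s0
s0 | B1000[0]B   read 0 → write 0, move right, go to s0
s0 | B10000[B]   read B → write 1, move left, go to s1
s1 | B1000[0]1   read 0 → write B, move left, go to s0
s0 | B100[0]B1   read 0 → write 0, move right, go to s0
s0 | B1000[B]1   read B → write 1, move left, go to s1
s1 | B100[0]11   read 0 → write B, move left, go to s0
s0 | B10[0]B11   read 0 → write 0, move right, go to s0
s0 | B100[B]11   read B → write 1, move left, go to s1
s1 | B10[0]111   read 0 → write B, move left, go to s0
s0 | B1[0]B111   read 0 → write 0, move right, go to s0
s0 | B10[B]111   read B → write 1, move left, go to s1
s1 | B1[0]1111   read 0 → write B, move left, go to s0
s0 | B[1]B1111   read 1 → write 1, move left, go to s1
s1 | [B]1B1111
Cell 4 holds 1 when M halts.

1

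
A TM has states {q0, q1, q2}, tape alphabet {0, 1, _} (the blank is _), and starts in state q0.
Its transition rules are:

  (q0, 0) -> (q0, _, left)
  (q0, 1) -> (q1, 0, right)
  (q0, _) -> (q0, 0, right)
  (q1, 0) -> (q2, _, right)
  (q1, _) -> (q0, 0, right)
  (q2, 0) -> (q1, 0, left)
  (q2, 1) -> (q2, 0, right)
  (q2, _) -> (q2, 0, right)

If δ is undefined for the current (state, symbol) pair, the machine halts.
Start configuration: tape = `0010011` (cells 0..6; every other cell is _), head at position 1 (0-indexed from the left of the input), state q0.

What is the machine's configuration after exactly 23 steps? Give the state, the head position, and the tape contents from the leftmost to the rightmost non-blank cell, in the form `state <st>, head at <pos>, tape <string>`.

state q1, head at 6, tape 000000001

q0 | __0[0]10011   read 0 → write _, move left, go to q0
q0 | __[0]_10011   read 0 → write _, move left, go to q0
q0 | _[_]__10011   read _ → write 0, move right, go to q0
q0 | _0[_]_10011   read _ → write 0, move right, go to q0
q0 | _00[_]10011   read _ → write 0, move right, go to q0
q0 | _000[1]0011   read 1 → write 0, move right, go to q1
q1 | _0000[0]011   read 0 → write _, move right, go to q2
q2 | _0000_[0]11   read 0 → write 0, move left, go to q1
q1 | _0000[_]011   read _ → write 0, move right, go to q0
q0 | _00000[0]11   read 0 → write _, move left, go to q0
q0 | _0000[0]_11   read 0 → write _, move left, go to q0
q0 | _000[0]__11   read 0 → write _, move left, go to q0
q0 | _00[0]___11   read 0 → write _, move left, go to q0
q0 | _0[0]____11   read 0 → write _, move left, go to q0
q0 | _[0]_____11   read 0 → write _, move left, go to q0
q0 | [_]______11   read _ → write 0, move right, go to q0
q0 | 0[_]_____11   read _ → write 0, move right, go to q0
q0 | 00[_]____11   read _ → write 0, move right, go to q0
q0 | 000[_]___11   read _ → write 0, move right, go to q0
q0 | 0000[_]__11   read _ → write 0, move right, go to q0
q0 | 00000[_]_11   read _ → write 0, move right, go to q0
q0 | 000000[_]11   read _ → write 0, move right, go to q0
q0 | 0000000[1]1   read 1 → write 0, move right, go to q1
q1 | 00000000[1]
After 23 steps: state q1, head at 6, tape 000000001.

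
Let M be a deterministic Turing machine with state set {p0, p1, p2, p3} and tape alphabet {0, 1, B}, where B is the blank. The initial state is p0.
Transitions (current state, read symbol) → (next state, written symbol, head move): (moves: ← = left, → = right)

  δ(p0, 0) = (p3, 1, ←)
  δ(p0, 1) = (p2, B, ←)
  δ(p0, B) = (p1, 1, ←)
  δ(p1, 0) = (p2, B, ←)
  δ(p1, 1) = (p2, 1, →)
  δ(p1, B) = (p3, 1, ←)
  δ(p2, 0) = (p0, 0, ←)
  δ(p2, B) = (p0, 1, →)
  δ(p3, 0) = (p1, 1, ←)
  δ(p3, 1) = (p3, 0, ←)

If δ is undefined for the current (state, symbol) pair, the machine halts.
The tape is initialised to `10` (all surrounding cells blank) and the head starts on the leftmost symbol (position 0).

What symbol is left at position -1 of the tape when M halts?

state=p0 head=0 tape=B[1]0   (p0,1)→(p2,B,←)
state=p2 head=-1 tape=[B]B0   (p2,B)→(p0,1,→)
state=p0 head=0 tape=1[B]0   (p0,B)→(p1,1,←)
state=p1 head=-1 tape=[1]10   (p1,1)→(p2,1,→)
state=p2 head=0 tape=1[1]0
Cell -1 holds 1 when M halts.

1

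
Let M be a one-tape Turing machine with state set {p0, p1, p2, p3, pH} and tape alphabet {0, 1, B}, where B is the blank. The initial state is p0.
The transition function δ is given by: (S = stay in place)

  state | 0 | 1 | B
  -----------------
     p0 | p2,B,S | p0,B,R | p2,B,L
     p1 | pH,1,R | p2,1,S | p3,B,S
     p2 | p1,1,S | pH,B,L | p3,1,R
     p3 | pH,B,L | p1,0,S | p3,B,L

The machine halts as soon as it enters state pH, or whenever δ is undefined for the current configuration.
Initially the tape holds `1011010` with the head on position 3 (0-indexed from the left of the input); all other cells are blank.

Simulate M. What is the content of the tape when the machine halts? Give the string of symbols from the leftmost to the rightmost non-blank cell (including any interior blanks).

101B110

state=p0 head=3 tape=101[1]010   (p0,1)→(p0,B,R)
state=p0 head=4 tape=101B[0]10   (p0,0)→(p2,B,S)
state=p2 head=4 tape=101B[B]10   (p2,B)→(p3,1,R)
state=p3 head=5 tape=101B1[1]0   (p3,1)→(p1,0,S)
state=p1 head=5 tape=101B1[0]0   (p1,0)→(pH,1,R)
state=pH head=6 tape=101B11[0]
The non-blank tape span at halt is 101B110.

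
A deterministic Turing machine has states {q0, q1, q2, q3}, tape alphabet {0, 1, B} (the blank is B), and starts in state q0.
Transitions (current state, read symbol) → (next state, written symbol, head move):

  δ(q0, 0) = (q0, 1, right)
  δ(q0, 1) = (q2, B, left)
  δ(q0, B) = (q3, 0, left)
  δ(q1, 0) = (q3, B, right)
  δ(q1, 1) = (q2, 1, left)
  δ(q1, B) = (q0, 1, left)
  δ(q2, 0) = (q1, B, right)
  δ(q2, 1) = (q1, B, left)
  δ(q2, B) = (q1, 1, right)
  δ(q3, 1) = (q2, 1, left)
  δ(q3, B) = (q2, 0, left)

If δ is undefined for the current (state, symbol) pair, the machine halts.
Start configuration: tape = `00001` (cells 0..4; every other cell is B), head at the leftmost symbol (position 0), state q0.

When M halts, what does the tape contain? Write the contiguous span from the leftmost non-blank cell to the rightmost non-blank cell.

state=q0 head=0 tape=BBBBB[0]0001   (q0,0)→(q0,1,right)
state=q0 head=1 tape=BBBBB1[0]001   (q0,0)→(q0,1,right)
state=q0 head=2 tape=BBBBB11[0]01   (q0,0)→(q0,1,right)
state=q0 head=3 tape=BBBBB111[0]1   (q0,0)→(q0,1,right)
state=q0 head=4 tape=BBBBB1111[1]   (q0,1)→(q2,B,left)
state=q2 head=3 tape=BBBBB111[1]B   (q2,1)→(q1,B,left)
state=q1 head=2 tape=BBBBB11[1]BB   (q1,1)→(q2,1,left)
state=q2 head=1 tape=BBBBB1[1]1BB   (q2,1)→(q1,B,left)
state=q1 head=0 tape=BBBBB[1]B1BB   (q1,1)→(q2,1,left)
state=q2 head=-1 tape=BBBB[B]1B1BB   (q2,B)→(q1,1,right)
state=q1 head=0 tape=BBBB1[1]B1BB   (q1,1)→(q2,1,left)
state=q2 head=-1 tape=BBBB[1]1B1BB   (q2,1)→(q1,B,left)
state=q1 head=-2 tape=BBB[B]B1B1BB   (q1,B)→(q0,1,left)
state=q0 head=-3 tape=BB[B]1B1B1BB   (q0,B)→(q3,0,left)
state=q3 head=-4 tape=B[B]01B1B1BB   (q3,B)→(q2,0,left)
state=q2 head=-5 tape=[B]001B1B1BB   (q2,B)→(q1,1,right)
state=q1 head=-4 tape=1[0]01B1B1BB   (q1,0)→(q3,B,right)
state=q3 head=-3 tape=1B[0]1B1B1BB
The non-blank tape span at halt is 1B01B1B1.

1B01B1B1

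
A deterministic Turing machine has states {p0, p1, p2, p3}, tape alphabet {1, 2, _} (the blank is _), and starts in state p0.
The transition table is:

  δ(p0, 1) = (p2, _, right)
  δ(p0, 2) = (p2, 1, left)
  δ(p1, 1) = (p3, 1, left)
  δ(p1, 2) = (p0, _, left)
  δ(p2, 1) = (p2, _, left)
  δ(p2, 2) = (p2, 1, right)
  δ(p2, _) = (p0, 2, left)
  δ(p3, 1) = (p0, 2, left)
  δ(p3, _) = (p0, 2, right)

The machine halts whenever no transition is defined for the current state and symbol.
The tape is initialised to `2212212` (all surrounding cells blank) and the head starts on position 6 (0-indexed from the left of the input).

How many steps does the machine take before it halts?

20

state=p0 head=6 tape=__221221[2]   (p0,2)→(p2,1,left)
state=p2 head=5 tape=__22122[1]1   (p2,1)→(p2,_,left)
state=p2 head=4 tape=__2212[2]_1   (p2,2)→(p2,1,right)
state=p2 head=5 tape=__22121[_]1   (p2,_)→(p0,2,left)
state=p0 head=4 tape=__2212[1]21   (p0,1)→(p2,_,right)
state=p2 head=5 tape=__2212_[2]1   (p2,2)→(p2,1,right)
state=p2 head=6 tape=__2212_1[1]   (p2,1)→(p2,_,left)
state=p2 head=5 tape=__2212_[1]_   (p2,1)→(p2,_,left)
state=p2 head=4 tape=__2212[_]__   (p2,_)→(p0,2,left)
state=p0 head=3 tape=__221[2]2__   (p0,2)→(p2,1,left)
state=p2 head=2 tape=__22[1]12__   (p2,1)→(p2,_,left)
state=p2 head=1 tape=__2[2]_12__   (p2,2)→(p2,1,right)
state=p2 head=2 tape=__21[_]12__   (p2,_)→(p0,2,left)
state=p0 head=1 tape=__2[1]212__   (p0,1)→(p2,_,right)
state=p2 head=2 tape=__2_[2]12__   (p2,2)→(p2,1,right)
state=p2 head=3 tape=__2_1[1]2__   (p2,1)→(p2,_,left)
state=p2 head=2 tape=__2_[1]_2__   (p2,1)→(p2,_,left)
state=p2 head=1 tape=__2[_]__2__   (p2,_)→(p0,2,left)
state=p0 head=0 tape=__[2]2__2__   (p0,2)→(p2,1,left)
state=p2 head=-1 tape=_[_]12__2__   (p2,_)→(p0,2,left)
state=p0 head=-2 tape=[_]212__2__
M halts after 20 transitions.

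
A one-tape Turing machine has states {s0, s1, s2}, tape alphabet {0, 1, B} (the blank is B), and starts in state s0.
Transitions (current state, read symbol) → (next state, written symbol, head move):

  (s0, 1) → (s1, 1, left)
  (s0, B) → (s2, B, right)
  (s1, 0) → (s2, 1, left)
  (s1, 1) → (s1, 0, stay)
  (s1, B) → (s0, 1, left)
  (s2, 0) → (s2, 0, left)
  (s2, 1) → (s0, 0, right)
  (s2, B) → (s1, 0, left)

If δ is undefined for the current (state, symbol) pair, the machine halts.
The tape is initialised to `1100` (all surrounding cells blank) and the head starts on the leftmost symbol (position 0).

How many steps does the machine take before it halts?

10

s0 | BBBB[1]100   read 1 → write 1, move left, go to s1
s1 | BBB[B]1100   read B → write 1, move left, go to s0
s0 | BB[B]11100   read B → write B, move right, go to s2
s2 | BBB[1]1100   read 1 → write 0, move right, go to s0
s0 | BBB0[1]100   read 1 → write 1, move left, go to s1
s1 | BBB[0]1100   read 0 → write 1, move left, go to s2
s2 | BB[B]11100   read B → write 0, move left, go to s1
s1 | B[B]011100   read B → write 1, move left, go to s0
s0 | [B]1011100   read B → write B, move right, go to s2
s2 | B[1]011100   read 1 → write 0, move right, go to s0
s0 | B0[0]11100
M halts after 10 transitions.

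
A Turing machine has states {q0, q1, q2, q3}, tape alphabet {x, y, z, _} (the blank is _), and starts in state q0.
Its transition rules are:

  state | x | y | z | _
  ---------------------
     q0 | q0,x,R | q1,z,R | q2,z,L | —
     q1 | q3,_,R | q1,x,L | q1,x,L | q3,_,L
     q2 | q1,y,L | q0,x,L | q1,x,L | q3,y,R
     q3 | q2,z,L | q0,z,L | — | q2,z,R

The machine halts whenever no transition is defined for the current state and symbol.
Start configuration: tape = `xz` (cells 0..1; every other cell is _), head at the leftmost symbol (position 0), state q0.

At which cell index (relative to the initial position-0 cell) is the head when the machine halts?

-4

state=q0 head=0 tape=_____[x]z   (q0,x)→(q0,x,R)
state=q0 head=1 tape=_____x[z]   (q0,z)→(q2,z,L)
state=q2 head=0 tape=_____[x]z   (q2,x)→(q1,y,L)
state=q1 head=-1 tape=____[_]yz   (q1,_)→(q3,_,L)
state=q3 head=-2 tape=___[_]_yz   (q3,_)→(q2,z,R)
state=q2 head=-1 tape=___z[_]yz   (q2,_)→(q3,y,R)
state=q3 head=0 tape=___zy[y]z   (q3,y)→(q0,z,L)
state=q0 head=-1 tape=___z[y]zz   (q0,y)→(q1,z,R)
state=q1 head=0 tape=___zz[z]z   (q1,z)→(q1,x,L)
state=q1 head=-1 tape=___z[z]xz   (q1,z)→(q1,x,L)
state=q1 head=-2 tape=___[z]xxz   (q1,z)→(q1,x,L)
state=q1 head=-3 tape=__[_]xxxz   (q1,_)→(q3,_,L)
state=q3 head=-4 tape=_[_]_xxxz   (q3,_)→(q2,z,R)
state=q2 head=-3 tape=_z[_]xxxz   (q2,_)→(q3,y,R)
state=q3 head=-2 tape=_zy[x]xxz   (q3,x)→(q2,z,L)
state=q2 head=-3 tape=_z[y]zxxz   (q2,y)→(q0,x,L)
state=q0 head=-4 tape=_[z]xzxxz   (q0,z)→(q2,z,L)
state=q2 head=-5 tape=[_]zxzxxz   (q2,_)→(q3,y,R)
state=q3 head=-4 tape=y[z]xzxxz
At halt the head is at cell -4.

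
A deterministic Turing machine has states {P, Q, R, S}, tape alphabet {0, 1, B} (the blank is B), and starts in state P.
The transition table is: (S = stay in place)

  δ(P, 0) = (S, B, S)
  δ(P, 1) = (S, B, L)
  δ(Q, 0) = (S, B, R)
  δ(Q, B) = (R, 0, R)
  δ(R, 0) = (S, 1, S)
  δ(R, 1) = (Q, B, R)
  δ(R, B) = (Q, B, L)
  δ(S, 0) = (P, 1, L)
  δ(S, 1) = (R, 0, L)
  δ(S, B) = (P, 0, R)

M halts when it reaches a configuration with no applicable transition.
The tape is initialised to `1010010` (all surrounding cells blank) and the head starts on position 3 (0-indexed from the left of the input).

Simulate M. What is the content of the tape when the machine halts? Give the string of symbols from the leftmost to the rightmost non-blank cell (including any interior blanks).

0B1B1BB0

state=P head=3 tape=B101[0]010   (P,0)→(S,B,S)
state=S head=3 tape=B101[B]010   (S,B)→(P,0,R)
state=P head=4 tape=B1010[0]10   (P,0)→(S,B,S)
state=S head=4 tape=B1010[B]10   (S,B)→(P,0,R)
state=P head=5 tape=B10100[1]0   (P,1)→(S,B,L)
state=S head=4 tape=B1010[0]B0   (S,0)→(P,1,L)
state=P head=3 tape=B101[0]1B0   (P,0)→(S,B,S)
state=S head=3 tape=B101[B]1B0   (S,B)→(P,0,R)
state=P head=4 tape=B1010[1]B0   (P,1)→(S,B,L)
state=S head=3 tape=B101[0]BB0   (S,0)→(P,1,L)
state=P head=2 tape=B10[1]1BB0   (P,1)→(S,B,L)
state=S head=1 tape=B1[0]B1BB0   (S,0)→(P,1,L)
state=P head=0 tape=B[1]1B1BB0   (P,1)→(S,B,L)
state=S head=-1 tape=[B]B1B1BB0   (S,B)→(P,0,R)
state=P head=0 tape=0[B]1B1BB0
The non-blank tape span at halt is 0B1B1BB0.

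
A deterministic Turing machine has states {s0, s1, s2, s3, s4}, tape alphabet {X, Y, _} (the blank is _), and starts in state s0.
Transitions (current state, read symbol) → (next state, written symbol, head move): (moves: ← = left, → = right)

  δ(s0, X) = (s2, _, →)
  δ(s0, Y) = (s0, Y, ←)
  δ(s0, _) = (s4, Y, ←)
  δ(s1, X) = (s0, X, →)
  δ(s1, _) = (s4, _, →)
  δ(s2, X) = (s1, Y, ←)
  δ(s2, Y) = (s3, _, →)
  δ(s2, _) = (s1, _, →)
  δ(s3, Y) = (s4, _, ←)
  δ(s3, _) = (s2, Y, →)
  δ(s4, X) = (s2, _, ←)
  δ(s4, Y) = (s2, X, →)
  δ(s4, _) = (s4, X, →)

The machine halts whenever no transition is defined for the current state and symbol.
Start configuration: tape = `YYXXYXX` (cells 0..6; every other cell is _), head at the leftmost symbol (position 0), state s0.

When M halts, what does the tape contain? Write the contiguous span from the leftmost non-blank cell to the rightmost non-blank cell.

s0 | __[Y]YXXYXX   read Y → write Y, move ←, go to s0
s0 | _[_]YYXXYXX   read _ → write Y, move ←, go to s4
s4 | [_]YYYXXYXX   read _ → write X, move →, go to s4
s4 | X[Y]YYXXYXX   read Y → write X, move →, go to s2
s2 | XX[Y]YXXYXX   read Y → write _, move →, go to s3
s3 | XX_[Y]XXYXX   read Y → write _, move ←, go to s4
s4 | XX[_]_XXYXX   read _ → write X, move →, go to s4
s4 | XXX[_]XXYXX   read _ → write X, move →, go to s4
s4 | XXXX[X]XYXX   read X → write _, move ←, go to s2
s2 | XXX[X]_XYXX   read X → write Y, move ←, go to s1
s1 | XX[X]Y_XYXX   read X → write X, move →, go to s0
s0 | XXX[Y]_XYXX   read Y → write Y, move ←, go to s0
s0 | XX[X]Y_XYXX   read X → write _, move →, go to s2
s2 | XX_[Y]_XYXX   read Y → write _, move →, go to s3
s3 | XX__[_]XYXX   read _ → write Y, move →, go to s2
s2 | XX__Y[X]YXX   read X → write Y, move ←, go to s1
s1 | XX__[Y]YYXX
The non-blank tape span at halt is XX__YYYXX.

XX__YYYXX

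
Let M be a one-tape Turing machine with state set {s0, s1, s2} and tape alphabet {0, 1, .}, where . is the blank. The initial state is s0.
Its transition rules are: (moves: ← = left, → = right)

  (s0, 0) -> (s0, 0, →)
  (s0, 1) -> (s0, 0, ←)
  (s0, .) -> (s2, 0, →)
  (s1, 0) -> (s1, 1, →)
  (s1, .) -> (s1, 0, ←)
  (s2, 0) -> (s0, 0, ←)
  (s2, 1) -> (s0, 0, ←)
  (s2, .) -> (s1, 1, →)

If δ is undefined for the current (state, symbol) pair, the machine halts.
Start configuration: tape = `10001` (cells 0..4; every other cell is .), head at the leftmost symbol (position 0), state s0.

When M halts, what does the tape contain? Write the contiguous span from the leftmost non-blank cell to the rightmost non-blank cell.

000000010

s0 | .[1]0001...   read 1 → write 0, move ←, go to s0
s0 | [.]00001...   read . → write 0, move →, go to s2
s2 | 0[0]0001...   read 0 → write 0, move ←, go to s0
s0 | [0]00001...   read 0 → write 0, move →, go to s0
s0 | 0[0]0001...   read 0 → write 0, move →, go to s0
s0 | 00[0]001...   read 0 → write 0, move →, go to s0
s0 | 000[0]01...   read 0 → write 0, move →, go to s0
s0 | 0000[0]1...   read 0 → write 0, move →, go to s0
s0 | 00000[1]...   read 1 → write 0, move ←, go to s0
s0 | 0000[0]0...   read 0 → write 0, move →, go to s0
s0 | 00000[0]...   read 0 → write 0, move →, go to s0
s0 | 000000[.]..   read . → write 0, move →, go to s2
s2 | 0000000[.].   read . → write 1, move →, go to s1
s1 | 00000001[.]   read . → write 0, move ←, go to s1
s1 | 0000000[1]0
The non-blank tape span at halt is 000000010.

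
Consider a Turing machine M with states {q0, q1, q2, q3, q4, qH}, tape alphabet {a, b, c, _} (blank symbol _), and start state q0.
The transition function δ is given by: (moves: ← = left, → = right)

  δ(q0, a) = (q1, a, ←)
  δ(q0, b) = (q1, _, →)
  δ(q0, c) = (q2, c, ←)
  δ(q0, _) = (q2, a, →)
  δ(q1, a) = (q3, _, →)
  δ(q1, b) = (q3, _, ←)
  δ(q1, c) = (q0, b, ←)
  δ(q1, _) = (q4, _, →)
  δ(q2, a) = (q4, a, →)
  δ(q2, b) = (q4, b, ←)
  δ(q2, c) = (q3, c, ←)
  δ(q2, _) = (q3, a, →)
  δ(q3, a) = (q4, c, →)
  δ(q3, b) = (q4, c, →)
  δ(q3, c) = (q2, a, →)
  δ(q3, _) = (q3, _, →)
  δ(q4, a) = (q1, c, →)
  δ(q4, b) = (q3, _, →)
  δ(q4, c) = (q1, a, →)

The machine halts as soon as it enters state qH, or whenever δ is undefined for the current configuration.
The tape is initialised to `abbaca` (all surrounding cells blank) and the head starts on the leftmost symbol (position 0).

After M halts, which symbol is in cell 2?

state=q0 head=0 tape=_[a]bbaca__   (q0,a)→(q1,a,←)
state=q1 head=-1 tape=[_]abbaca__   (q1,_)→(q4,_,→)
state=q4 head=0 tape=_[a]bbaca__   (q4,a)→(q1,c,→)
state=q1 head=1 tape=_c[b]baca__   (q1,b)→(q3,_,←)
state=q3 head=0 tape=_[c]_baca__   (q3,c)→(q2,a,→)
state=q2 head=1 tape=_a[_]baca__   (q2,_)→(q3,a,→)
state=q3 head=2 tape=_aa[b]aca__   (q3,b)→(q4,c,→)
state=q4 head=3 tape=_aac[a]ca__   (q4,a)→(q1,c,→)
state=q1 head=4 tape=_aacc[c]a__   (q1,c)→(q0,b,←)
state=q0 head=3 tape=_aac[c]ba__   (q0,c)→(q2,c,←)
state=q2 head=2 tape=_aa[c]cba__   (q2,c)→(q3,c,←)
state=q3 head=1 tape=_a[a]ccba__   (q3,a)→(q4,c,→)
state=q4 head=2 tape=_ac[c]cba__   (q4,c)→(q1,a,→)
state=q1 head=3 tape=_aca[c]ba__   (q1,c)→(q0,b,←)
state=q0 head=2 tape=_ac[a]bba__   (q0,a)→(q1,a,←)
state=q1 head=1 tape=_a[c]abba__   (q1,c)→(q0,b,←)
state=q0 head=0 tape=_[a]babba__   (q0,a)→(q1,a,←)
state=q1 head=-1 tape=[_]ababba__   (q1,_)→(q4,_,→)
state=q4 head=0 tape=_[a]babba__   (q4,a)→(q1,c,→)
state=q1 head=1 tape=_c[b]abba__   (q1,b)→(q3,_,←)
state=q3 head=0 tape=_[c]_abba__   (q3,c)→(q2,a,→)
state=q2 head=1 tape=_a[_]abba__   (q2,_)→(q3,a,→)
state=q3 head=2 tape=_aa[a]bba__   (q3,a)→(q4,c,→)
state=q4 head=3 tape=_aac[b]ba__   (q4,b)→(q3,_,→)
state=q3 head=4 tape=_aac_[b]a__   (q3,b)→(q4,c,→)
state=q4 head=5 tape=_aac_c[a]__   (q4,a)→(q1,c,→)
state=q1 head=6 tape=_aac_cc[_]_   (q1,_)→(q4,_,→)
state=q4 head=7 tape=_aac_cc_[_]
Cell 2 holds c when M halts.

c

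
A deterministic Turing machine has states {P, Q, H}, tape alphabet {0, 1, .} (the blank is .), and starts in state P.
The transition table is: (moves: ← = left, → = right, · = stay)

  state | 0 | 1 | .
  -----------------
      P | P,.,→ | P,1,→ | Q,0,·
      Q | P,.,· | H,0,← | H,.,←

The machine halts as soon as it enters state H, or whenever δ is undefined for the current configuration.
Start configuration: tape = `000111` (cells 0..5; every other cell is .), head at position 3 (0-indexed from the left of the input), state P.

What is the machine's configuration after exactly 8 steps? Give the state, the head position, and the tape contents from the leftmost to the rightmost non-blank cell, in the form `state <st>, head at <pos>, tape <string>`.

state=P head=3 tape=000[1]11.   (P,1)→(P,1,→)
state=P head=4 tape=0001[1]1.   (P,1)→(P,1,→)
state=P head=5 tape=00011[1].   (P,1)→(P,1,→)
state=P head=6 tape=000111[.]   (P,.)→(Q,0,·)
state=Q head=6 tape=000111[0]   (Q,0)→(P,.,·)
state=P head=6 tape=000111[.]   (P,.)→(Q,0,·)
state=Q head=6 tape=000111[0]   (Q,0)→(P,.,·)
state=P head=6 tape=000111[.]   (P,.)→(Q,0,·)
state=Q head=6 tape=000111[0]
After 8 steps: state Q, head at 6, tape 0001110.

state Q, head at 6, tape 0001110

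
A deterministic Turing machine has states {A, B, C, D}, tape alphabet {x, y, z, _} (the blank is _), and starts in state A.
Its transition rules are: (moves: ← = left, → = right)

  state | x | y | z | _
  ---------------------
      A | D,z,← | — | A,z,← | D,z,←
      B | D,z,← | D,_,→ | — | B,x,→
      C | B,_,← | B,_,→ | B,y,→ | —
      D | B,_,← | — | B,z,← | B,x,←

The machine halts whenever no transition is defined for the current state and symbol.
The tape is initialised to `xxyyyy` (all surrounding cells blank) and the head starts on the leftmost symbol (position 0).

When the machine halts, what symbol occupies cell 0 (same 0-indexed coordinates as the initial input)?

z

A | ___[x]xyyyy   read x → write z, move ←, go to D
D | __[_]zxyyyy   read _ → write x, move ←, go to B
B | _[_]xzxyyyy   read _ → write x, move →, go to B
B | _x[x]zxyyyy   read x → write z, move ←, go to D
D | _[x]zzxyyyy   read x → write _, move ←, go to B
B | [_]_zzxyyyy   read _ → write x, move →, go to B
B | x[_]zzxyyyy   read _ → write x, move →, go to B
B | xx[z]zxyyyy
Cell 0 holds z when M halts.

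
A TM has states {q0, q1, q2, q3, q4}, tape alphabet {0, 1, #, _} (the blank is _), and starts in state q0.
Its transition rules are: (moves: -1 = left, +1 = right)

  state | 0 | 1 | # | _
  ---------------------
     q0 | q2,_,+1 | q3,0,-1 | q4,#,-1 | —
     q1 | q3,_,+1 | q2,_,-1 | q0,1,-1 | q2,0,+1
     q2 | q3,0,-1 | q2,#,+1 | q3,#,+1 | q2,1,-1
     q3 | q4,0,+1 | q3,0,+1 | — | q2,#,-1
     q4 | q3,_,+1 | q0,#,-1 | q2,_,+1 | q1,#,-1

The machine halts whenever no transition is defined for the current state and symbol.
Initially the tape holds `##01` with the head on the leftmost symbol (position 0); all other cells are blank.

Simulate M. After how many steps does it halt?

q0 | __[#]#01   read # → write #, move -1, go to q4
q4 | _[_]##01   read _ → write #, move -1, go to q1
q1 | [_]###01   read _ → write 0, move +1, go to q2
q2 | 0[#]##01   read # → write #, move +1, go to q3
q3 | 0#[#]#01
M halts after 4 transitions.

4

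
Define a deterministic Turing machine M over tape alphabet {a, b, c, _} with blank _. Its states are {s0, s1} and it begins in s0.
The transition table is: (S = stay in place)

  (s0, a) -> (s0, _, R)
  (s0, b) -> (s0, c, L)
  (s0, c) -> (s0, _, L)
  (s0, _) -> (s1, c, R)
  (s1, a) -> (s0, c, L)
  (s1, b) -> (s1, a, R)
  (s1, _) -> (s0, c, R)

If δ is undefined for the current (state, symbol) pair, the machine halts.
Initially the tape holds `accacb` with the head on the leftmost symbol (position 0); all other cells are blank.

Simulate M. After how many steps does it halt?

s0 | __[a]ccacb   read a → write _, move R, go to s0
s0 | ___[c]cacb   read c → write _, move L, go to s0
s0 | __[_]_cacb   read _ → write c, move R, go to s1
s1 | __c[_]cacb   read _ → write c, move R, go to s0
s0 | __cc[c]acb   read c → write _, move L, go to s0
s0 | __c[c]_acb   read c → write _, move L, go to s0
s0 | __[c]__acb   read c → write _, move L, go to s0
s0 | _[_]___acb   read _ → write c, move R, go to s1
s1 | _c[_]__acb   read _ → write c, move R, go to s0
s0 | _cc[_]_acb   read _ → write c, move R, go to s1
s1 | _ccc[_]acb   read _ → write c, move R, go to s0
s0 | _cccc[a]cb   read a → write _, move R, go to s0
s0 | _cccc_[c]b   read c → write _, move L, go to s0
s0 | _cccc[_]_b   read _ → write c, move R, go to s1
s1 | _ccccc[_]b   read _ → write c, move R, go to s0
s0 | _cccccc[b]   read b → write c, move L, go to s0
s0 | _ccccc[c]c   read c → write _, move L, go to s0
s0 | _cccc[c]_c   read c → write _, move L, go to s0
s0 | _ccc[c]__c   read c → write _, move L, go to s0
s0 | _cc[c]___c   read c → write _, move L, go to s0
s0 | _c[c]____c   read c → write _, move L, go to s0
s0 | _[c]_____c   read c → write _, move L, go to s0
s0 | [_]______c   read _ → write c, move R, go to s1
s1 | c[_]_____c   read _ → write c, move R, go to s0
s0 | cc[_]____c   read _ → write c, move R, go to s1
s1 | ccc[_]___c   read _ → write c, move R, go to s0
s0 | cccc[_]__c   read _ → write c, move R, go to s1
s1 | ccccc[_]_c   read _ → write c, move R, go to s0
s0 | cccccc[_]c   read _ → write c, move R, go to s1
s1 | ccccccc[c]
M halts after 29 transitions.

29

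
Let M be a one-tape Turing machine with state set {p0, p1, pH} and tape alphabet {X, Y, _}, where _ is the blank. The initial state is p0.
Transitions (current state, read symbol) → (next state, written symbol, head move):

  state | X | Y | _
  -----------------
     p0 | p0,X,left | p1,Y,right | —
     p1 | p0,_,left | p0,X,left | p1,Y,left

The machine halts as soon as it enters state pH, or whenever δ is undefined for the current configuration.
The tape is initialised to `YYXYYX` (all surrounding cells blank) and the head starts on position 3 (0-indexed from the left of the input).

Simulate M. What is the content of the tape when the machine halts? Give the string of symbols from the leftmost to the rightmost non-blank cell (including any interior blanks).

state=p0 head=3 tape=_YYX[Y]YX   (p0,Y)→(p1,Y,right)
state=p1 head=4 tape=_YYXY[Y]X   (p1,Y)→(p0,X,left)
state=p0 head=3 tape=_YYX[Y]XX   (p0,Y)→(p1,Y,right)
state=p1 head=4 tape=_YYXY[X]X   (p1,X)→(p0,_,left)
state=p0 head=3 tape=_YYX[Y]_X   (p0,Y)→(p1,Y,right)
state=p1 head=4 tape=_YYXY[_]X   (p1,_)→(p1,Y,left)
state=p1 head=3 tape=_YYX[Y]YX   (p1,Y)→(p0,X,left)
state=p0 head=2 tape=_YY[X]XYX   (p0,X)→(p0,X,left)
state=p0 head=1 tape=_Y[Y]XXYX   (p0,Y)→(p1,Y,right)
state=p1 head=2 tape=_YY[X]XYX   (p1,X)→(p0,_,left)
state=p0 head=1 tape=_Y[Y]_XYX   (p0,Y)→(p1,Y,right)
state=p1 head=2 tape=_YY[_]XYX   (p1,_)→(p1,Y,left)
state=p1 head=1 tape=_Y[Y]YXYX   (p1,Y)→(p0,X,left)
state=p0 head=0 tape=_[Y]XYXYX   (p0,Y)→(p1,Y,right)
state=p1 head=1 tape=_Y[X]YXYX   (p1,X)→(p0,_,left)
state=p0 head=0 tape=_[Y]_YXYX   (p0,Y)→(p1,Y,right)
state=p1 head=1 tape=_Y[_]YXYX   (p1,_)→(p1,Y,left)
state=p1 head=0 tape=_[Y]YYXYX   (p1,Y)→(p0,X,left)
state=p0 head=-1 tape=[_]XYYXYX
The non-blank tape span at halt is XYYXYX.

XYYXYX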